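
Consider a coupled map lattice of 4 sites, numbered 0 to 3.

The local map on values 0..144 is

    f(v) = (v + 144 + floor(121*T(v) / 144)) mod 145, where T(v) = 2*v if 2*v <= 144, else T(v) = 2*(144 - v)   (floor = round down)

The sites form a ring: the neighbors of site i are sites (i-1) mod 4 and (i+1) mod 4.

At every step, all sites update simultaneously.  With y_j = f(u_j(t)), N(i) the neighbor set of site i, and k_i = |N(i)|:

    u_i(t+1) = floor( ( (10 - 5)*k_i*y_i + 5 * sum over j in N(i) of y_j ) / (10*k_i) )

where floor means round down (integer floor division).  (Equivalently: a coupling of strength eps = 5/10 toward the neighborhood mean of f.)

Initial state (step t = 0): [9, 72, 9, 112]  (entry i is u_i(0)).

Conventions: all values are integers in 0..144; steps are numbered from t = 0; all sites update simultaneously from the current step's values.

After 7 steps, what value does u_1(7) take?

Answer: u_1(7) = 30

Derivation:
t=0: [9, 72, 9, 112]
t=1: [28, 35, 28, 21]
t=2: [73, 83, 73, 64]
t=3: [39, 42, 39, 35]
t=4: [102, 107, 102, 97]
t=5: [26, 24, 26, 27]
t=6: [67, 65, 67, 69]
t=7: [33, 30, 33, 35]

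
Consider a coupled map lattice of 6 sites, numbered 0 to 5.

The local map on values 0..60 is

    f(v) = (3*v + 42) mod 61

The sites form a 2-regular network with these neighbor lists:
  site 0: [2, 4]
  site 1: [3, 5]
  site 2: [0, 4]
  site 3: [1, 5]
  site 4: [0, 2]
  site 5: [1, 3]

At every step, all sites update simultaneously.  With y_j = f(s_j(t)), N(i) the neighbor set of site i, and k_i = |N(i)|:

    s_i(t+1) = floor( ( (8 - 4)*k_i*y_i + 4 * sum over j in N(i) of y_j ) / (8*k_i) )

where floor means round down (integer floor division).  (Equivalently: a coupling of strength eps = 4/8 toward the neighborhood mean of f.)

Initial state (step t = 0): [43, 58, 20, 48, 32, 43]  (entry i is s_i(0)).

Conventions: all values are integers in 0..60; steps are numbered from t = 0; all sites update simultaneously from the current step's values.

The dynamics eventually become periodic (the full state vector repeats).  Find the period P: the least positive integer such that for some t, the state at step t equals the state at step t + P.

Answer: 10
Key observation: The state at step 28, [12, 24, 12, 23, 11, 24], reappears at step 38 — and no state repeats earlier — so the cycle the system enters has period 10.

Derivation:
t=0: [43, 58, 20, 48, 32, 43]
t=1: [38, 29, 36, 22, 30, 33]
t=2: [26, 20, 25, 30, 20, 23]
t=3: [53, 35, 53, 27, 49, 37]
t=4: [15, 20, 15, 14, 12, 22]
t=5: [23, 38, 23, 33, 21, 39]
t=6: [48, 31, 48, 27, 47, 31]
t=7: [2, 10, 2, 7, 1, 10]
t=8: [47, 8, 47, 6, 46, 8]
t=9: [14, 18, 14, 32, 29, 18]
t=10: [19, 30, 19, 25, 15, 30]
t=11: [35, 21, 35, 33, 32, 21]
t=12: [22, 37, 22, 31, 20, 37]
t=13: [45, 26, 45, 22, 44, 26]
t=14: [54, 56, 54, 53, 53, 56]
t=15: [20, 24, 20, 22, 19, 24]
t=16: [40, 51, 40, 50, 39, 51]
t=17: [39, 11, 39, 10, 38, 11]
t=18: [36, 13, 36, 12, 35, 13]
t=19: [27, 19, 27, 18, 26, 19]
t=20: [15, 37, 15, 36, 30, 37]
t=21: [22, 30, 22, 29, 18, 30]
t=22: [44, 9, 44, 8, 41, 9]
t=23: [49, 7, 49, 6, 47, 7]
t=24: [4, 16, 4, 31, 3, 16]
t=25: [53, 25, 53, 21, 52, 25]
t=26: [17, 53, 17, 50, 16, 53]
t=27: [31, 15, 31, 13, 30, 15]
t=28: [12, 24, 12, 23, 11, 24]
t=29: [16, 52, 16, 51, 15, 52]
t=30: [28, 14, 28, 13, 27, 14]
t=31: [3, 22, 3, 21, 2, 22]
t=32: [50, 46, 50, 45, 49, 46]
t=33: [8, 57, 8, 56, 7, 57]
t=34: [4, 29, 4, 28, 3, 29]
t=35: [53, 6, 53, 5, 52, 6]
t=36: [17, 59, 17, 58, 16, 59]
t=37: [31, 35, 31, 34, 30, 35]
t=38: [12, 24, 12, 23, 11, 24]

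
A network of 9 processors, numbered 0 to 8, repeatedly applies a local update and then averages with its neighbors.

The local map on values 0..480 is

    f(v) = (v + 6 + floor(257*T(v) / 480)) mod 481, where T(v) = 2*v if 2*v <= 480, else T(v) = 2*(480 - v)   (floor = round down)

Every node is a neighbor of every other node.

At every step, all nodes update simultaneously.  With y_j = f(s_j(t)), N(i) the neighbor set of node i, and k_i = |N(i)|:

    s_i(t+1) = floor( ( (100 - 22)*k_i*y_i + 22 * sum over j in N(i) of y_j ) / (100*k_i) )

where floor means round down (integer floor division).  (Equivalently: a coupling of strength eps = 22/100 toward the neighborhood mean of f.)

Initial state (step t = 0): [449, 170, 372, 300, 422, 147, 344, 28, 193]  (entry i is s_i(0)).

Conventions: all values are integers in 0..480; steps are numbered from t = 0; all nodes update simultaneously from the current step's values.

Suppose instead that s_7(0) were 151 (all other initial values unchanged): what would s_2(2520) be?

Answer: s_2(2520) = 420
Key observation: The state at step 14, [111, 26, 111, 111, 111, 26, 111, 26, 26], reappears at step 18: the system is in a cycle of period 4 from step 14 on.  Therefore the state at step 2520 equals the state at step 14 + ((2520 - 14) mod 4) = 16, which is [420, 214, 420, 420, 420, 214, 420, 214, 214].

Derivation:
t=0: [449, 170, 372, 300, 422, 147, 344, 151, 193]
t=1: [45, 309, 48, 52, 46, 273, 50, 279, 344]
t=2: [90, 29, 95, 101, 92, 30, 98, 30, 26]
t=3: [179, 84, 187, 196, 182, 86, 191, 86, 79]
t=4: [356, 208, 369, 382, 361, 212, 375, 212, 200]
t=5: [59, 377, 58, 57, 59, 384, 58, 384, 365]
t=6: [114, 27, 113, 111, 114, 26, 113, 26, 28]
t=7: [221, 85, 220, 216, 221, 84, 220, 84, 87]
t=8: [431, 220, 430, 424, 431, 217, 430, 217, 223]
t=9: [57, 398, 57, 57, 57, 394, 57, 394, 403]
t=10: [111, 25, 111, 111, 111, 26, 111, 26, 25]
t=11: [215, 81, 215, 215, 215, 83, 215, 83, 81]
t=12: [420, 211, 420, 420, 420, 214, 420, 214, 211]
t=13: [57, 382, 57, 57, 57, 388, 57, 388, 382]
t=14: [111, 26, 111, 111, 111, 26, 111, 26, 26]
t=15: [215, 83, 215, 215, 215, 83, 215, 83, 83]
t=16: [420, 214, 420, 420, 420, 214, 420, 214, 214]
t=17: [57, 388, 57, 57, 57, 388, 57, 388, 388]
t=18: [111, 26, 111, 111, 111, 26, 111, 26, 26]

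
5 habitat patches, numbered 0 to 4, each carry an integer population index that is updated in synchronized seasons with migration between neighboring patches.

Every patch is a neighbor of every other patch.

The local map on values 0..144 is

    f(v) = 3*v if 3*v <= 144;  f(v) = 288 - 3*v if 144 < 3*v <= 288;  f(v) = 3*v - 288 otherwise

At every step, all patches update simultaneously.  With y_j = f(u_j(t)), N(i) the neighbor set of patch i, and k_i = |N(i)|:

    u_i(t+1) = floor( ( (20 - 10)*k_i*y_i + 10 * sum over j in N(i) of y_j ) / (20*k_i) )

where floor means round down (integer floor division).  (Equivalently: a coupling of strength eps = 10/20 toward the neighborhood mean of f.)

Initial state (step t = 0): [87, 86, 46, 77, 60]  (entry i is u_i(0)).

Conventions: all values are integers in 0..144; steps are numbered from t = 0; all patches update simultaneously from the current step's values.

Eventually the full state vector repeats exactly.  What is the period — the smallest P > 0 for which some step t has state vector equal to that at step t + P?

Simulating step by step:
t=0: [87, 86, 46, 77, 60]
t=1: [55, 56, 96, 66, 85]
t=2: [91, 90, 45, 79, 58]
t=3: [47, 48, 92, 60, 84]
t=4: [108, 109, 59, 95, 68]
t=5: [47, 48, 75, 35, 65]
t=6: [121, 122, 91, 107, 103]
t=7: [55, 57, 33, 40, 35]
t=8: [116, 114, 107, 115, 109]
t=9: [52, 50, 42, 51, 45]
t=10: [132, 135, 130, 133, 133]
t=11: [109, 112, 106, 110, 110]
t=12: [39, 43, 36, 40, 40]
t=13: [118, 122, 114, 119, 119]
t=14: [66, 71, 62, 67, 67]
t=15: [88, 83, 93, 87, 87]
t=16: [24, 30, 19, 25, 25]
t=17: [73, 79, 67, 74, 74]
t=18: [68, 61, 75, 67, 67]
t=19: [84, 92, 76, 85, 85]
t=20: [35, 26, 44, 34, 34]
t=21: [104, 94, 114, 103, 103]
t=22: [24, 18, 36, 23, 23]
t=23: [73, 66, 87, 72, 72]
t=24: [67, 75, 51, 68, 68]
t=25: [89, 80, 107, 88, 88]
t=26: [26, 36, 31, 27, 27]
t=27: [84, 95, 90, 85, 85]
t=28: [28, 16, 22, 27, 27]
t=29: [76, 63, 69, 75, 75]
t=30: [68, 82, 76, 69, 69]
t=31: [75, 59, 66, 73, 73]
t=32: [73, 91, 84, 76, 76]
t=33: [55, 35, 43, 52, 52]
t=34: [123, 117, 126, 127, 127]
t=35: [82, 76, 86, 87, 87]
t=36: [39, 45, 34, 33, 33]
t=37: [112, 119, 107, 106, 106]
t=38: [44, 52, 38, 37, 37]
t=39: [124, 124, 117, 116, 116]
t=40: [75, 75, 67, 66, 66]
t=41: [72, 72, 81, 82, 82]
t=42: [61, 61, 51, 49, 49]
t=43: [117, 117, 129, 131, 131]
t=44: [78, 78, 91, 93, 93]
t=45: [37, 37, 23, 21, 21]
t=46: [93, 93, 78, 75, 75]
t=47: [28, 28, 45, 48, 48]
t=48: [105, 105, 124, 127, 127]
t=49: [50, 50, 72, 75, 75]
t=50: [111, 111, 86, 82, 82]
t=51: [42, 42, 36, 41, 41]
t=52: [123, 123, 116, 121, 121]
t=53: [76, 76, 69, 74, 74]
t=54: [64, 64, 72, 66, 66]
t=55: [91, 91, 82, 89, 89]
t=56: [19, 19, 30, 22, 22]
t=57: [63, 63, 75, 66, 66]
t=58: [92, 92, 78, 88, 88]
t=59: [20, 20, 36, 24, 24]
t=60: [69, 69, 87, 73, 73]
t=61: [71, 71, 51, 66, 66]
t=62: [86, 86, 108, 91, 91]
t=63: [27, 27, 29, 21, 21]
t=64: [77, 77, 79, 70, 70]
t=65: [61, 61, 59, 69, 69]
t=66: [99, 99, 102, 90, 90]
t=67: [12, 12, 15, 15, 15]
t=68: [39, 39, 42, 42, 42]
t=69: [120, 120, 123, 123, 123]
t=70: [75, 75, 78, 78, 78]
t=71: [59, 59, 56, 56, 56]
t=72: [114, 114, 117, 117, 117]
t=73: [57, 57, 60, 60, 60]
t=74: [113, 113, 110, 110, 110]
t=75: [47, 47, 44, 44, 44]
t=76: [137, 137, 134, 134, 134]
t=77: [119, 119, 116, 116, 116]
t=78: [65, 65, 62, 62, 62]
t=79: [96, 96, 99, 99, 99]
t=80: [3, 3, 6, 6, 6]
t=81: [12, 12, 15, 15, 15]

Answer: 14
Key observation: The state at step 67, [12, 12, 15, 15, 15], reappears at step 81 — and no state repeats earlier — so the cycle the system enters has period 14.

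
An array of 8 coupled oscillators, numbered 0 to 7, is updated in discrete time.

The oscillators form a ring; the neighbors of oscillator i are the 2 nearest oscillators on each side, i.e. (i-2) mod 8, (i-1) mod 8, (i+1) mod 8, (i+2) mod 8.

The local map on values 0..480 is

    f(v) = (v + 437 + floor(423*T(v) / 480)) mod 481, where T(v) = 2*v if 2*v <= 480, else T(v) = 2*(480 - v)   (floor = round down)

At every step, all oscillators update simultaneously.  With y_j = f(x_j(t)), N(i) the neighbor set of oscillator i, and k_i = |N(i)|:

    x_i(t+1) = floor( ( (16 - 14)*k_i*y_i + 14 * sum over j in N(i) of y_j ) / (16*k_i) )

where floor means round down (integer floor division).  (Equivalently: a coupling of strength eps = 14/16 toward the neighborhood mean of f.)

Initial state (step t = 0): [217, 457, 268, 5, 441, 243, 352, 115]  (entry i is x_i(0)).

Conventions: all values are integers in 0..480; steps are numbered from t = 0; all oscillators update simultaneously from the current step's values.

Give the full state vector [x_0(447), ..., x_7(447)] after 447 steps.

Answer: [455, 455, 455, 455, 455, 455, 455, 455]
Key observation: The state at step 17, [455, 455, 455, 455, 455, 455, 455, 455], reappears at step 18: the system is in a cycle of period 1 from step 17 on.  Therefore the state at step 447 equals the state at step 17 + ((447 - 17) mod 1) = 17, which is [455, 455, 455, 455, 455, 455, 455, 455].

Derivation:
t=0: [217, 457, 268, 5, 441, 243, 352, 115]
t=1: [204, 256, 329, 311, 222, 288, 213, 190]
t=2: [166, 162, 81, 94, 80, 168, 162, 131]
t=3: [336, 296, 286, 284, 288, 295, 340, 398]
t=4: [68, 74, 92, 99, 92, 73, 68, 71]
t=5: [163, 180, 188, 189, 187, 180, 162, 150]
t=6: [422, 434, 455, 465, 454, 433, 422, 421]
t=7: [472, 466, 462, 461, 462, 466, 472, 476]
t=8: [443, 445, 447, 447, 447, 445, 443, 443]
t=9: [462, 462, 461, 461, 461, 462, 462, 463]
t=10: [449, 449, 449, 449, 449, 449, 449, 448]
t=11: [459, 459, 459, 459, 459, 459, 459, 459]
t=12: [452, 452, 452, 452, 452, 452, 452, 452]
t=13: [457, 457, 457, 457, 457, 457, 457, 457]
t=14: [453, 453, 453, 453, 453, 453, 453, 453]
t=15: [456, 456, 456, 456, 456, 456, 456, 456]
t=16: [454, 454, 454, 454, 454, 454, 454, 454]
t=17: [455, 455, 455, 455, 455, 455, 455, 455]
t=18: [455, 455, 455, 455, 455, 455, 455, 455]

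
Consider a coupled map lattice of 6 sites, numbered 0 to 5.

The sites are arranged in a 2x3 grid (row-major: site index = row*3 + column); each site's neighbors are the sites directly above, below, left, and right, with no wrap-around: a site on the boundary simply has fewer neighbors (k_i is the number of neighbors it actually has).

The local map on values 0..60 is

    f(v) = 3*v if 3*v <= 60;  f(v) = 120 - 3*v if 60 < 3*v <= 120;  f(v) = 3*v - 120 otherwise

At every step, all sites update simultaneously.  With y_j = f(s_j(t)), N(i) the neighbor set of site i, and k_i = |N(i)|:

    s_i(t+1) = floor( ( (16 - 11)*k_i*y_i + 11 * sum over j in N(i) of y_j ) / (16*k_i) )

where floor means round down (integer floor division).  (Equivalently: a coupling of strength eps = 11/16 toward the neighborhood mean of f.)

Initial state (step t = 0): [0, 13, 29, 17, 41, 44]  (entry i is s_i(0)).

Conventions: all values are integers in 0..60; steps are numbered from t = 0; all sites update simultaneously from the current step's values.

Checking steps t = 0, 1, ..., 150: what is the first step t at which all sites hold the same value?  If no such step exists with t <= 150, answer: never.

Simulating step by step:
t=0: [0, 13, 29, 17, 41, 44]  (not all equal)
t=1: [30, 20, 27, 16, 24, 16]  (not all equal)
t=2: [46, 45, 49, 41, 50, 44]  (not all equal)
t=3: [11, 21, 17, 17, 16, 23]  (not all equal)
t=4: [47, 48, 53, 43, 51, 49]  (not all equal)
t=5: [17, 28, 29, 21, 24, 33]  (not all equal)
t=6: [47, 41, 29, 51, 41, 34]  (not all equal)
t=7: [18, 14, 17, 18, 13, 18]  (not all equal)
t=8: [49, 46, 48, 48, 46, 47]  (not all equal)
t=9: [22, 21, 20, 22, 20, 21]  (not all equal)
t=10: [55, 57, 57, 56, 57, 59]  (not all equal)
t=11: [48, 49, 53, 48, 51, 52]  (not all equal)
t=12: [25, 30, 33, 27, 30, 36]  (not all equal)
t=13: [37, 31, 21, 37, 27, 21]  (not all equal)
t=14: [15, 32, 46, 19, 33, 50]  (not all equal)
t=15: [41, 26, 24, 40, 32, 22]  (not all equal)
t=16: [15, 30, 48, 9, 29, 41]  (not all equal)
t=17: [33, 32, 18, 35, 24, 20]  (not all equal)
t=18: [19, 35, 45, 28, 37, 53]  (not all equal)
t=19: [35, 23, 23, 33, 23, 20]  (not all equal)
t=20: [29, 42, 54, 29, 46, 53]  (not all equal)
t=21: [23, 23, 28, 27, 23, 32]  (not all equal)
t=22: [46, 47, 37, 47, 42, 37]  (not all equal)
t=23: [20, 14, 13, 14, 13, 7]  (not all equal)
t=24: [47, 44, 33, 47, 36, 33]  (not all equal)
t=25: [17, 16, 17, 17, 16, 17]  (not all equal)
t=26: [49, 49, 49, 49, 49, 49]  (all equal)

Answer: 26
Key observation: Synchronization is absorbing here: once all sites are equal they stay equal, and step 26 is the first all-equal step.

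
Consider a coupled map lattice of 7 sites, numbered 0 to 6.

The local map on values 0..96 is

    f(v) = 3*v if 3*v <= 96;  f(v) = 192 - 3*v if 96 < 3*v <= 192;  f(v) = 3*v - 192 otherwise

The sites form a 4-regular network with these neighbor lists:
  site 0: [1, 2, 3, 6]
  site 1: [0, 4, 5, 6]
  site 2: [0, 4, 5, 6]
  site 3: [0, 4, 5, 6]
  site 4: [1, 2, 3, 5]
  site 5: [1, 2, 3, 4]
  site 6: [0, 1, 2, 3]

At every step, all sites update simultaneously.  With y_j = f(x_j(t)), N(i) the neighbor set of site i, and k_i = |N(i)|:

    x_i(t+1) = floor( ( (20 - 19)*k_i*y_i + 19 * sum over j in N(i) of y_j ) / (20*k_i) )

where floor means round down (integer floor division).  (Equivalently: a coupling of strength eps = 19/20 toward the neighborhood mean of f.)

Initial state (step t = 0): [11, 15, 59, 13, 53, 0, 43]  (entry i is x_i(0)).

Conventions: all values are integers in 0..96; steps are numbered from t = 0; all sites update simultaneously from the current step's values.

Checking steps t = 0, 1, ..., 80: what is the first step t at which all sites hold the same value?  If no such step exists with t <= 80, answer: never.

Simulating step by step:
t=0: [11, 15, 59, 13, 53, 0, 43]  (not all equal)
t=1: [40, 32, 31, 32, 25, 31, 34]  (not all equal)
t=2: [92, 83, 83, 83, 93, 90, 89]  (not all equal)
t=3: [62, 79, 79, 79, 63, 65, 64]  (not all equal)
t=4: [32, 5, 5, 5, 32, 32, 33]  (not all equal)
t=5: [37, 91, 91, 91, 38, 38, 38]  (not all equal)
t=6: [80, 78, 78, 78, 80, 80, 80]  (not all equal)
t=7: [43, 47, 47, 47, 43, 43, 43]  (not all equal)
t=8: [54, 62, 62, 62, 54, 54, 54]  (not all equal)
t=9: [12, 28, 28, 28, 12, 12, 12]  (not all equal)
t=10: [70, 38, 38, 38, 70, 70, 70]  (not all equal)
t=11: [60, 21, 21, 21, 60, 60, 60]  (not all equal)
t=12: [48, 14, 14, 14, 48, 48, 48]  (not all equal)
t=13: [43, 47, 47, 47, 43, 43, 43]  (not all equal)

Answer: never
Key observation: The state at step 7 reappears at step 13 — the system is in a cycle of period 6 from step 7 on.  No step 0..13 is synchronized, and the cycle repeats forever, so no step up to 80 (or ever) has all sites equal.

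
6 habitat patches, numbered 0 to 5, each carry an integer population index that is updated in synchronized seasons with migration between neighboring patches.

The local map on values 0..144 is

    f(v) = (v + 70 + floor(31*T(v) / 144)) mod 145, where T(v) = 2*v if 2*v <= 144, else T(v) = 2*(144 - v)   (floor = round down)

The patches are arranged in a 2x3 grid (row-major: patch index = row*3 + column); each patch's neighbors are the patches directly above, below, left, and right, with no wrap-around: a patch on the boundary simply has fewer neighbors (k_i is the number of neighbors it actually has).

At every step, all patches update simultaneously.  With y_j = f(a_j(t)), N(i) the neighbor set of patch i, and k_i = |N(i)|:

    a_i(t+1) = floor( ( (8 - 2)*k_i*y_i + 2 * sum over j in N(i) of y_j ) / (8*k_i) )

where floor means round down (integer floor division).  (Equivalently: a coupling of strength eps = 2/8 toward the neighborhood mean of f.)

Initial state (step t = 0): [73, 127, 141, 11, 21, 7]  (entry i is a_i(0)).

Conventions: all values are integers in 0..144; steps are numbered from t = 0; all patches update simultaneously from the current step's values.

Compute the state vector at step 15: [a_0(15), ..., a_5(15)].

Simulating step by step:
t=0: [73, 127, 141, 11, 21, 7]
t=1: [39, 60, 67, 79, 93, 80]
t=2: [98, 22, 20, 43, 35, 31]
t=3: [60, 97, 100, 118, 118, 112]
t=4: [19, 40, 43, 48, 52, 49]
t=5: [105, 126, 131, 133, 141, 139]
t=6: [49, 58, 61, 60, 65, 65]
t=7: [107, 19, 12, 27, 15, 16]
t=8: [60, 91, 88, 98, 93, 91]
t=9: [17, 35, 37, 37, 39, 38]
t=10: [100, 118, 122, 118, 124, 123]
t=11: [45, 53, 55, 53, 56, 56]
t=12: [100, 11, 2, 17, 4, 4]
t=13: [54, 79, 74, 85, 77, 74]
t=14: [9, 28, 29, 30, 30, 29]
t=15: [89, 107, 110, 108, 111, 111]

Answer: [89, 107, 110, 108, 111, 111]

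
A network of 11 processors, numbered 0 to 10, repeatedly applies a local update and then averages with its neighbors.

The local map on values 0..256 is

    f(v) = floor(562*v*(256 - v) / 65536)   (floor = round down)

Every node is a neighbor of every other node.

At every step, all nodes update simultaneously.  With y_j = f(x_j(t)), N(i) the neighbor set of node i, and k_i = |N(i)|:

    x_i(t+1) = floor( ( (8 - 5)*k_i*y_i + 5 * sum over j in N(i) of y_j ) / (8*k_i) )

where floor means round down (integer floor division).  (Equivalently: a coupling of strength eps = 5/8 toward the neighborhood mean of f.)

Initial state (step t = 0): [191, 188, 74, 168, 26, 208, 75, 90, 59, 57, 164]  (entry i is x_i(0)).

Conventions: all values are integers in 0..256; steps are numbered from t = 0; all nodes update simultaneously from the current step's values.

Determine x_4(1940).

Simulating step by step:
t=0: [191, 188, 74, 168, 26, 208, 75, 90, 59, 57, 164]
t=1: [105, 106, 108, 111, 88, 99, 108, 112, 103, 102, 112]
t=2: [135, 135, 135, 136, 132, 134, 135, 136, 135, 134, 136]
t=3: [139, 139, 139, 139, 139, 139, 139, 139, 139, 139, 139]
t=4: [139, 139, 139, 139, 139, 139, 139, 139, 139, 139, 139]

Answer: x_4(1940) = 139
Key observation: The state at step 3, [139, 139, 139, 139, 139, 139, 139, 139, 139, 139, 139], reappears at step 4: the system is in a cycle of period 1 from step 3 on.  Therefore the state at step 1940 equals the state at step 3 + ((1940 - 3) mod 1) = 3, which is [139, 139, 139, 139, 139, 139, 139, 139, 139, 139, 139].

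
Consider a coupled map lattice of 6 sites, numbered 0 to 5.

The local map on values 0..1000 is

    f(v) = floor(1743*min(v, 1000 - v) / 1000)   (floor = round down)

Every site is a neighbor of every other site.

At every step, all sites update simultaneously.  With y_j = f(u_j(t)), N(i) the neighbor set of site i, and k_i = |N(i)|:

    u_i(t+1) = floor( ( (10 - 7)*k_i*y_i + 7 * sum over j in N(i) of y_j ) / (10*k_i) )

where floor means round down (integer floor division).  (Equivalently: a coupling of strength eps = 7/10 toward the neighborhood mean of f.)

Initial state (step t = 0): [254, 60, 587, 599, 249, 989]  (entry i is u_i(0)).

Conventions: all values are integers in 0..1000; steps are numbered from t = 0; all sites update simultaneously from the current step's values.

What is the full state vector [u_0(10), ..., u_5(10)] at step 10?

Simulating step by step:
t=0: [254, 60, 587, 599, 249, 989]
t=1: [408, 354, 453, 449, 407, 341]
t=2: [702, 687, 714, 713, 701, 683]
t=3: [521, 526, 518, 518, 522, 527]
t=4: [833, 831, 833, 833, 832, 831]
t=5: [291, 292, 291, 291, 292, 292]
t=6: [507, 507, 507, 507, 507, 507]
t=7: [859, 859, 859, 859, 859, 859]
t=8: [245, 245, 245, 245, 245, 245]
t=9: [427, 427, 427, 427, 427, 427]
t=10: [744, 744, 744, 744, 744, 744]

Answer: [744, 744, 744, 744, 744, 744]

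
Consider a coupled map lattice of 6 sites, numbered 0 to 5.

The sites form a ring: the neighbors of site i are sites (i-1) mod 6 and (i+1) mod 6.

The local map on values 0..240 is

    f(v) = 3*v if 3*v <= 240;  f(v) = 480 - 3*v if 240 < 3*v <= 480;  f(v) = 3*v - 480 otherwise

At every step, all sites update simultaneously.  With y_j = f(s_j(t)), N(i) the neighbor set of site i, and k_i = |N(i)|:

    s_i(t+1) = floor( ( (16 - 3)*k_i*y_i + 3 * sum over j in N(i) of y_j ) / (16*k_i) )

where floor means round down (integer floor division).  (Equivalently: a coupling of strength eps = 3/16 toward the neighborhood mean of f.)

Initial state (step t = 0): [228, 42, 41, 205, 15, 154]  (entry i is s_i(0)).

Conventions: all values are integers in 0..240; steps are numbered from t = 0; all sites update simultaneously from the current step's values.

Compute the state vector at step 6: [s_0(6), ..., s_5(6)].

Answer: [33, 152, 80, 51, 175, 43]

Derivation:
t=0: [228, 42, 41, 205, 15, 154]
t=1: [179, 133, 124, 125, 50, 37]
t=2: [64, 81, 105, 109, 142, 109]
t=3: [192, 226, 170, 144, 72, 147]
t=4: [100, 172, 47, 62, 183, 60]
t=5: [166, 59, 135, 170, 90, 169]
t=6: [33, 152, 80, 51, 175, 43]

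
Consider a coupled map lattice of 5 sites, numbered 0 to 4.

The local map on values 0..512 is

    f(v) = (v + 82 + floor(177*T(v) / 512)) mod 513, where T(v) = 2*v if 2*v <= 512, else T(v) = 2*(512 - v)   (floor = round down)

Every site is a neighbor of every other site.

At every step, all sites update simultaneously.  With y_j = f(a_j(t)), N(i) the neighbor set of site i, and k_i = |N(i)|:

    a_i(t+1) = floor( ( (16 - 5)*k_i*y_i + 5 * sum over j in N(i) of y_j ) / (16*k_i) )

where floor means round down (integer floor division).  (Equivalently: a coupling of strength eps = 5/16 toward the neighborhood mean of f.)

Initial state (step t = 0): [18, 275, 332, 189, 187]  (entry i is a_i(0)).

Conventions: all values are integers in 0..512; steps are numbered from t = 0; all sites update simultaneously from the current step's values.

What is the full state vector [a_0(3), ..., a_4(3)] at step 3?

Answer: [98, 344, 355, 224, 223]

Derivation:
t=0: [18, 275, 332, 189, 187]
t=1: [141, 77, 88, 318, 316]
t=2: [257, 191, 202, 75, 74]
t=3: [98, 344, 355, 224, 223]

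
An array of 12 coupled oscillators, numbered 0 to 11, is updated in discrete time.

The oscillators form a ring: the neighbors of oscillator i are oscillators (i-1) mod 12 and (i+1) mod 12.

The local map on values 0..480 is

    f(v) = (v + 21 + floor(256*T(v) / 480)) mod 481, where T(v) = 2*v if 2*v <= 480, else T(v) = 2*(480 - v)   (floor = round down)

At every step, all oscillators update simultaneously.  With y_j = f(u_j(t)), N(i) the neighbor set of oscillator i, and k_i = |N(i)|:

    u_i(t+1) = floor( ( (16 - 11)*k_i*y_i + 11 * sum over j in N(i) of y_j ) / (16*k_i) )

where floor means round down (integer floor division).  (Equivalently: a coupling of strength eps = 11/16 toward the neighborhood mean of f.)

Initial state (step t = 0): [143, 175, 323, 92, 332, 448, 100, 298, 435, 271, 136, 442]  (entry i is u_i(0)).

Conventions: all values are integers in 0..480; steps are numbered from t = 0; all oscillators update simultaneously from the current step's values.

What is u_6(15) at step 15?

Simulating step by step:
t=0: [143, 175, 323, 92, 332, 448, 100, 298, 435, 271, 136, 442]
t=1: [237, 238, 213, 86, 89, 94, 89, 95, 29, 122, 113, 219]
t=2: [182, 178, 222, 290, 205, 207, 212, 165, 193, 200, 335, 245]
t=3: [269, 422, 294, 327, 303, 450, 421, 414, 404, 289, 170, 157]
t=4: [137, 29, 28, 31, 27, 25, 23, 24, 27, 146, 245, 247]
t=5: [134, 156, 81, 79, 77, 72, 70, 71, 158, 138, 133, 127]
t=6: [308, 273, 239, 184, 177, 171, 167, 228, 271, 316, 294, 291]
t=7: [32, 32, 159, 269, 387, 375, 246, 140, 24, 31, 31, 31]
t=8: [86, 177, 150, 139, 29, 29, 126, 132, 157, 79, 85, 85]
t=9: [261, 302, 342, 237, 158, 149, 216, 306, 271, 243, 191, 196]
t=10: [167, 31, 29, 138, 231, 382, 269, 181, 33, 164, 288, 287]
t=11: [154, 179, 159, 128, 119, 25, 155, 165, 287, 153, 144, 146]
t=12: [350, 358, 341, 300, 205, 231, 255, 241, 250, 225, 325, 326]
t=13: [28, 28, 29, 172, 155, 169, 28, 35, 24, 23, 21, 29]
t=14: [78, 78, 181, 262, 363, 259, 183, 79, 77, 67, 70, 73]
t=15: [178, 255, 197, 155, 31, 157, 199, 256, 174, 168, 165, 172]

Answer: u_6(15) = 199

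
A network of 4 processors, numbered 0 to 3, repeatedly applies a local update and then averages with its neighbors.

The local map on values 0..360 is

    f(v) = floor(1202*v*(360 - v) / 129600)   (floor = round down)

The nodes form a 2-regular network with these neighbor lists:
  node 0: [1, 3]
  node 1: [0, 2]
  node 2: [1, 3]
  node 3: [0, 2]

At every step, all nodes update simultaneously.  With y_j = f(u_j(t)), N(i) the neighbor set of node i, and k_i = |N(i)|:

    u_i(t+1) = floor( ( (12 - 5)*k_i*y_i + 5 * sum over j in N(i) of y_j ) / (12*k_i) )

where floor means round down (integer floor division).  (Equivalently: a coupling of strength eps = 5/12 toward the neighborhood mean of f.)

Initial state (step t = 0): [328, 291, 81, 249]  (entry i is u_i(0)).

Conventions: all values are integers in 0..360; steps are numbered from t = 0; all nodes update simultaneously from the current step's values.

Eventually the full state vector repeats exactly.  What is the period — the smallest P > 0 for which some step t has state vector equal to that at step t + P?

Answer: 2
Key observation: The state at step 8, [299, 299, 299, 299], reappears at step 10 — and no state repeats earlier — so the cycle the system enters has period 2.

Derivation:
t=0: [328, 291, 81, 249]
t=1: [148, 172, 214, 213]
t=2: [292, 295, 291, 290]
t=3: [183, 180, 184, 186]
t=4: [300, 300, 300, 300]
t=5: [166, 166, 166, 166]
t=6: [298, 298, 298, 298]
t=7: [171, 171, 171, 171]
t=8: [299, 299, 299, 299]
t=9: [169, 169, 169, 169]
t=10: [299, 299, 299, 299]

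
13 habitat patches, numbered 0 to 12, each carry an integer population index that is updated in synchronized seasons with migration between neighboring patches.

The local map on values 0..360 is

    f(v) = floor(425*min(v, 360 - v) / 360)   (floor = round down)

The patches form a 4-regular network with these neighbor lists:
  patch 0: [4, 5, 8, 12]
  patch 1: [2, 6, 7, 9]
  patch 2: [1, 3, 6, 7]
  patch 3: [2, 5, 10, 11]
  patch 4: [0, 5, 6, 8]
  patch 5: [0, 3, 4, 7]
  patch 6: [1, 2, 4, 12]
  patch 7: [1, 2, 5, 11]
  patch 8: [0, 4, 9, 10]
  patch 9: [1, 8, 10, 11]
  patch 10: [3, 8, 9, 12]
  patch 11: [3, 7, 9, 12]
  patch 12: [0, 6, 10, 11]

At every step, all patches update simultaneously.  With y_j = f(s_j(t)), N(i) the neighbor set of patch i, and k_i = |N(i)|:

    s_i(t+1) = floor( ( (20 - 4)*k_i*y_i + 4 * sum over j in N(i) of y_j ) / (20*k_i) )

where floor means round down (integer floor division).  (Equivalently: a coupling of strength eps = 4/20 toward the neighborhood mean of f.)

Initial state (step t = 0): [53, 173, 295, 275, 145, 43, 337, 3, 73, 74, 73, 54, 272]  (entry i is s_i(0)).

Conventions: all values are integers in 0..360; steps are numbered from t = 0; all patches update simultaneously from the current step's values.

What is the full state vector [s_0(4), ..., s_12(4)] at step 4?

Simulating step by step:
t=0: [53, 173, 295, 275, 145, 43, 337, 3, 73, 74, 73, 54, 272]
t=1: [70, 172, 77, 93, 148, 56, 49, 22, 89, 91, 87, 65, 94]
t=2: [88, 176, 91, 103, 154, 72, 74, 41, 107, 109, 103, 78, 103]
t=3: [108, 184, 108, 117, 164, 90, 100, 62, 127, 129, 121, 94, 116]
t=4: [130, 189, 128, 134, 179, 111, 127, 85, 149, 152, 142, 112, 133]

Answer: [130, 189, 128, 134, 179, 111, 127, 85, 149, 152, 142, 112, 133]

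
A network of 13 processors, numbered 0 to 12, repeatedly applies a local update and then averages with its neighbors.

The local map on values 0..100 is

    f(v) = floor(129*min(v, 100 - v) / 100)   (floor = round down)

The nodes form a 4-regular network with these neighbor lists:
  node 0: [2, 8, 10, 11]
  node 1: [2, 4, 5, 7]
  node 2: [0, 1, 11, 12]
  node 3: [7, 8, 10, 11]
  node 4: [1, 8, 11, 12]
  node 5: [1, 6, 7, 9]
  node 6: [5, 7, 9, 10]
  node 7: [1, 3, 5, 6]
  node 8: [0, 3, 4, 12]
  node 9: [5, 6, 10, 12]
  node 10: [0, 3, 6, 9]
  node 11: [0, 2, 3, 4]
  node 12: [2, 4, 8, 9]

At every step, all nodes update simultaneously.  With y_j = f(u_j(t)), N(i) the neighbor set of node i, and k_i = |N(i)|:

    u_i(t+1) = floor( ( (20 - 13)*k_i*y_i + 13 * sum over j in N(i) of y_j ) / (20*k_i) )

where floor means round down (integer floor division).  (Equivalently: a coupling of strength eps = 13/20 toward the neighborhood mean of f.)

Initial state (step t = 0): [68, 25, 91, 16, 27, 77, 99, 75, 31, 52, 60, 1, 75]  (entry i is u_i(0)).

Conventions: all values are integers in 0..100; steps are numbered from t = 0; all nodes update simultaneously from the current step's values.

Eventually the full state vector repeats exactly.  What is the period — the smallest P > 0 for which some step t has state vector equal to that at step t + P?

Simulating step by step:
t=0: [68, 25, 91, 16, 27, 77, 99, 75, 31, 52, 60, 1, 75]
t=1: [30, 28, 21, 26, 28, 30, 28, 24, 34, 39, 37, 17, 34]
t=2: [35, 33, 31, 34, 35, 38, 39, 33, 39, 44, 41, 29, 40]
t=3: [44, 43, 42, 44, 45, 48, 49, 44, 47, 52, 49, 40, 48]
t=4: [56, 56, 55, 56, 57, 59, 61, 57, 58, 61, 60, 54, 59]
t=5: [55, 55, 56, 55, 55, 52, 51, 54, 54, 50, 52, 57, 53]
t=6: [57, 58, 57, 58, 58, 61, 61, 59, 58, 62, 60, 56, 59]
t=7: [54, 53, 54, 53, 54, 50, 50, 52, 53, 50, 51, 55, 52]
t=8: [59, 60, 59, 60, 59, 62, 63, 61, 59, 63, 62, 58, 60]
t=9: [51, 50, 52, 51, 52, 48, 48, 49, 51, 48, 49, 52, 50]
t=10: [62, 62, 62, 62, 62, 61, 61, 62, 62, 61, 62, 61, 62]
t=11: [49, 49, 49, 49, 49, 49, 49, 49, 49, 49, 49, 49, 49]
t=12: [63, 63, 63, 63, 63, 63, 63, 63, 63, 63, 63, 63, 63]
t=13: [47, 47, 47, 47, 47, 47, 47, 47, 47, 47, 47, 47, 47]
t=14: [60, 60, 60, 60, 60, 60, 60, 60, 60, 60, 60, 60, 60]
t=15: [51, 51, 51, 51, 51, 51, 51, 51, 51, 51, 51, 51, 51]
t=16: [63, 63, 63, 63, 63, 63, 63, 63, 63, 63, 63, 63, 63]

Answer: 4
Key observation: The state at step 12, [63, 63, 63, 63, 63, 63, 63, 63, 63, 63, 63, 63, 63], reappears at step 16 — and no state repeats earlier — so the cycle the system enters has period 4.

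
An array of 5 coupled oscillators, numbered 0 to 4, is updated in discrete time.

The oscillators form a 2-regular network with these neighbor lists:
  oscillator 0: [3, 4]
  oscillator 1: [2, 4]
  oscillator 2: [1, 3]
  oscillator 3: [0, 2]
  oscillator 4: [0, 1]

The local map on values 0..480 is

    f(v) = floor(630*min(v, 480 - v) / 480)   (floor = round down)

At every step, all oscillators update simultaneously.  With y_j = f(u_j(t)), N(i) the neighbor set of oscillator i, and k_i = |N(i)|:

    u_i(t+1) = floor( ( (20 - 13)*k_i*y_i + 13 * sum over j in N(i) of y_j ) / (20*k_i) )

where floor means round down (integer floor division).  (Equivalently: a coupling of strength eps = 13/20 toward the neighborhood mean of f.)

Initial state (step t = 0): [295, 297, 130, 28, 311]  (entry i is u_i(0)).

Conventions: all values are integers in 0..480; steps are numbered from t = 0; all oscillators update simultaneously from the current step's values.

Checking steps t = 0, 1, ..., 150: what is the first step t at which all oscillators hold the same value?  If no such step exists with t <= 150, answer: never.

Answer: 7
Key observation: Synchronization is absorbing here: once all oscillators are equal they stay equal, and step 7 is the first all-equal step.

Derivation:
t=0: [295, 297, 130, 28, 311]  (not all equal)
t=1: [168, 211, 149, 146, 234]  (not all equal)
t=2: [238, 259, 220, 201, 268]  (not all equal)
t=3: [285, 285, 280, 287, 292]  (not all equal)
t=4: [251, 254, 256, 256, 251]  (not all equal)
t=5: [298, 296, 294, 295, 298]  (not all equal)
t=6: [239, 241, 242, 241, 238]  (not all equal)
t=7: [312, 312, 312, 312, 312]  (all equal)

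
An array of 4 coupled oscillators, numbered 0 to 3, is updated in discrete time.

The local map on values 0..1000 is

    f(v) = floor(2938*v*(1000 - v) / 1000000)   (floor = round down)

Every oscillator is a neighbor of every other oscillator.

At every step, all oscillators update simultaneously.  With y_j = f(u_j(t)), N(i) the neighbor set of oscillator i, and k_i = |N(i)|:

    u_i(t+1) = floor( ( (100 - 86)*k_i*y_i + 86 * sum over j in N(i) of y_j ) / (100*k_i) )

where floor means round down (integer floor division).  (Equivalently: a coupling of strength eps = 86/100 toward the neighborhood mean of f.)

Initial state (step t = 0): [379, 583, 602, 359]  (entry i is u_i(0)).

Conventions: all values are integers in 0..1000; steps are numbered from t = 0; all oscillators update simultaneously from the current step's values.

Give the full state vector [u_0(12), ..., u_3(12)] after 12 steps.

Simulating step by step:
t=0: [379, 583, 602, 359]
t=1: [696, 693, 694, 698]
t=2: [622, 621, 621, 622]
t=3: [690, 690, 690, 690]
t=4: [628, 628, 628, 628]
t=5: [686, 686, 686, 686]
t=6: [632, 632, 632, 632]
t=7: [683, 683, 683, 683]
t=8: [636, 636, 636, 636]
t=9: [680, 680, 680, 680]
t=10: [639, 639, 639, 639]
t=11: [677, 677, 677, 677]
t=12: [642, 642, 642, 642]

Answer: [642, 642, 642, 642]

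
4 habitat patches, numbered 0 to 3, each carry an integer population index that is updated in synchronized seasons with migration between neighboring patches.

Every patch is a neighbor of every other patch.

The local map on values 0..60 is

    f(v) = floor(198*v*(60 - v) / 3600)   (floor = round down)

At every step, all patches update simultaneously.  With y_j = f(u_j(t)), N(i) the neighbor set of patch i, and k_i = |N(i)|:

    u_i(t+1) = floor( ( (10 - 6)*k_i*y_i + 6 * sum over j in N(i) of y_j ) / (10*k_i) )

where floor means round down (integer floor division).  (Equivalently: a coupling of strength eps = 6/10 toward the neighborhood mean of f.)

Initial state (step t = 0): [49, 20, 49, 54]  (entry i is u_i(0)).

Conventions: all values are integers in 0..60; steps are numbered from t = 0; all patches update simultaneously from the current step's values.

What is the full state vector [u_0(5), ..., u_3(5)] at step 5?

Answer: [29, 29, 29, 29]

Derivation:
t=0: [49, 20, 49, 54]
t=1: [29, 32, 29, 27]
t=2: [49, 49, 49, 49]
t=3: [29, 29, 29, 29]
t=4: [49, 49, 49, 49]
t=5: [29, 29, 29, 29]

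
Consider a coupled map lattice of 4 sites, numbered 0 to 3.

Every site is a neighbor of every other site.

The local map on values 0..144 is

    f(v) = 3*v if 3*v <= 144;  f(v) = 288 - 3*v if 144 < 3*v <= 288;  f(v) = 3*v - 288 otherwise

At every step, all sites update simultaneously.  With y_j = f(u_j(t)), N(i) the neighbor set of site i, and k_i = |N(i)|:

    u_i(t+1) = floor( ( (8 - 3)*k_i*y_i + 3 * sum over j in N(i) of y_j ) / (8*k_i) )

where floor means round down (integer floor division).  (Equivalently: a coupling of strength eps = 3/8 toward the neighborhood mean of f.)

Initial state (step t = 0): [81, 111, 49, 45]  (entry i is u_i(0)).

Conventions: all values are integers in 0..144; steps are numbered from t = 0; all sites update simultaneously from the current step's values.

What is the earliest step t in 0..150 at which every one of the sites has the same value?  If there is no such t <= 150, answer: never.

Answer: 20
Key observation: Synchronization is absorbing here: once all sites are equal they stay equal, and step 20 is the first all-equal step.

Derivation:
t=0: [81, 111, 49, 45]  (not all equal)
t=1: [68, 68, 116, 113]  (not all equal)
t=2: [76, 76, 64, 60]  (not all equal)
t=3: [70, 70, 88, 94]  (not all equal)
t=4: [62, 62, 35, 26]  (not all equal)
t=5: [99, 99, 100, 87]  (not all equal)
t=6: [11, 11, 13, 20]  (not all equal)
t=7: [37, 37, 40, 50]  (not all equal)
t=8: [115, 115, 120, 129]  (not all equal)
t=9: [64, 64, 71, 85]  (not all equal)
t=10: [85, 85, 75, 54]  (not all equal)
t=11: [48, 48, 63, 94]  (not all equal)
t=12: [121, 121, 98, 52]  (not all equal)
t=13: [73, 73, 39, 102]  (not all equal)
t=14: [68, 68, 92, 43]  (not all equal)
t=15: [80, 80, 44, 103]  (not all equal)
t=16: [55, 55, 97, 41]  (not all equal)
t=17: [108, 108, 48, 108]  (not all equal)
t=18: [49, 49, 103, 49]  (not all equal)
t=19: [126, 126, 66, 126]  (not all equal)
t=20: [90, 90, 90, 90]  (all equal)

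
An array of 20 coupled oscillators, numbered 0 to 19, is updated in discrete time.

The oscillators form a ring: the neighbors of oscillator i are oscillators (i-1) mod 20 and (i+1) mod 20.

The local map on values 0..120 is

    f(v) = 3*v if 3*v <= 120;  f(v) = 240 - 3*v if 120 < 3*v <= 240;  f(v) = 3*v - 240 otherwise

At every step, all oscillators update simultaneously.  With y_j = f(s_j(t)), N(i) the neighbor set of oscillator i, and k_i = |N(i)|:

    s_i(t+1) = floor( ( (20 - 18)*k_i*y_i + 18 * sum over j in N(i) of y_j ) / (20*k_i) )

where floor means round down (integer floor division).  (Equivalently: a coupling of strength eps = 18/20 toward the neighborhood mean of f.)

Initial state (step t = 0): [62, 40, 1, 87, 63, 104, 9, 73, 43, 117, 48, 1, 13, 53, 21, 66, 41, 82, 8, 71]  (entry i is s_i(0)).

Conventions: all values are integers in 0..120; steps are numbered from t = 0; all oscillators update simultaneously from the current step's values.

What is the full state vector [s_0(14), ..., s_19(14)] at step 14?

Simulating step by step:
t=0: [62, 40, 1, 87, 63, 104, 9, 73, 43, 117, 48, 1, 13, 53, 21, 66, 41, 82, 8, 71]
t=1: [71, 37, 63, 26, 46, 42, 44, 64, 70, 104, 60, 61, 41, 54, 61, 85, 33, 64, 17, 37]
t=2: [102, 46, 90, 76, 96, 105, 83, 66, 57, 47, 64, 85, 72, 86, 47, 71, 38, 72, 76, 46]
t=3: [98, 53, 54, 36, 43, 33, 53, 39, 70, 62, 56, 33, 17, 57, 30, 98, 34, 59, 57, 45]
t=4: [89, 67, 92, 95, 104, 96, 105, 61, 79, 51, 76, 65, 80, 70, 64, 91, 62, 83, 82, 65]
t=5: [40, 32, 41, 53, 49, 70, 54, 40, 65, 15, 60, 9, 33, 24, 33, 49, 24, 27, 24, 19]
t=6: [80, 116, 91, 102, 59, 79, 75, 67, 78, 51, 38, 74, 54, 96, 84, 86, 85, 72, 69, 92]
t=7: [64, 25, 81, 49, 37, 35, 20, 13, 57, 62, 58, 88, 37, 45, 30, 13, 20, 24, 30, 18]
t=8: [62, 30, 75, 60, 100, 87, 70, 61, 48, 66, 41, 82, 69, 100, 73, 71, 55, 74, 65, 67]
t=9: [63, 40, 69, 39, 42, 42, 38, 62, 54, 100, 33, 68, 33, 30, 41, 45, 27, 55, 30, 48]
t=10: [102, 49, 109, 77, 115, 114, 87, 91, 59, 85, 53, 92, 66, 106, 99, 99, 89, 84, 85, 73]
t=11: [57, 78, 54, 87, 60, 66, 62, 41, 27, 66, 31, 58, 55, 52, 66, 43, 33, 20, 16, 38]
t=12: [60, 66, 19, 64, 34, 55, 76, 72, 79, 82, 57, 82, 75, 61, 91, 74, 86, 72, 83, 64]
t=13: [46, 56, 46, 76, 65, 58, 45, 9, 13, 33, 12, 38, 29, 27, 37, 24, 20, 14, 33, 35]
t=14: [89, 99, 48, 67, 39, 74, 52, 67, 60, 43, 99, 66, 96, 97, 79, 84, 57, 75, 76, 100]

Answer: [89, 99, 48, 67, 39, 74, 52, 67, 60, 43, 99, 66, 96, 97, 79, 84, 57, 75, 76, 100]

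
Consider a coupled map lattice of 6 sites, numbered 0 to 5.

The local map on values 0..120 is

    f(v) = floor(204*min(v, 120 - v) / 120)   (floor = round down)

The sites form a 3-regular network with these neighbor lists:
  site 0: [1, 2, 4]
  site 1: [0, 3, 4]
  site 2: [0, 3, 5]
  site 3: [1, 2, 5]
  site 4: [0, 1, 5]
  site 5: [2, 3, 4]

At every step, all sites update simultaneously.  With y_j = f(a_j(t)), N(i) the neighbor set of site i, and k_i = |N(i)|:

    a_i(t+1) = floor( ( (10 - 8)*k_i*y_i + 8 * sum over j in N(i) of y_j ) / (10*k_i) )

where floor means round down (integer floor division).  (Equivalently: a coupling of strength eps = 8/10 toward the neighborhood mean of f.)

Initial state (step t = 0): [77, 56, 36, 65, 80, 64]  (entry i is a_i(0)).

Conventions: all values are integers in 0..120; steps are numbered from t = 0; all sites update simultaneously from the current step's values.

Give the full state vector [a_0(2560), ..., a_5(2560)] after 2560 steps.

Answer: [62, 62, 62, 62, 62, 62]
Key observation: The state at step 22, [62, 62, 62, 62, 62, 62], reappears at step 25: the system is in a cycle of period 3 from step 22 on.  Therefore the state at step 2560 equals the state at step 22 + ((2560 - 22) mod 3) = 22, which is [62, 62, 62, 62, 62, 62].

Derivation:
t=0: [77, 56, 36, 65, 80, 64]
t=1: [74, 81, 81, 85, 83, 78]
t=2: [67, 66, 68, 65, 69, 64]
t=3: [88, 89, 91, 91, 90, 90]
t=4: [51, 51, 50, 50, 52, 49]
t=5: [86, 86, 84, 84, 85, 85]
t=6: [58, 58, 59, 59, 57, 60]
t=7: [98, 98, 100, 100, 98, 99]
t=8: [36, 36, 35, 35, 36, 35]
t=9: [60, 60, 59, 59, 60, 59]
t=10: [101, 101, 100, 100, 101, 100]
t=11: [32, 32, 33, 33, 32, 33]
t=12: [54, 54, 55, 55, 54, 55]
t=13: [91, 91, 92, 92, 91, 92]
t=14: [48, 48, 47, 47, 48, 47]
t=15: [80, 80, 79, 79, 80, 79]
t=16: [68, 68, 68, 68, 68, 68]
t=17: [88, 88, 88, 88, 88, 88]
t=18: [54, 54, 54, 54, 54, 54]
t=19: [91, 91, 91, 91, 91, 91]
t=20: [49, 49, 49, 49, 49, 49]
t=21: [83, 83, 83, 83, 83, 83]
t=22: [62, 62, 62, 62, 62, 62]
t=23: [98, 98, 98, 98, 98, 98]
t=24: [37, 37, 37, 37, 37, 37]
t=25: [62, 62, 62, 62, 62, 62]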